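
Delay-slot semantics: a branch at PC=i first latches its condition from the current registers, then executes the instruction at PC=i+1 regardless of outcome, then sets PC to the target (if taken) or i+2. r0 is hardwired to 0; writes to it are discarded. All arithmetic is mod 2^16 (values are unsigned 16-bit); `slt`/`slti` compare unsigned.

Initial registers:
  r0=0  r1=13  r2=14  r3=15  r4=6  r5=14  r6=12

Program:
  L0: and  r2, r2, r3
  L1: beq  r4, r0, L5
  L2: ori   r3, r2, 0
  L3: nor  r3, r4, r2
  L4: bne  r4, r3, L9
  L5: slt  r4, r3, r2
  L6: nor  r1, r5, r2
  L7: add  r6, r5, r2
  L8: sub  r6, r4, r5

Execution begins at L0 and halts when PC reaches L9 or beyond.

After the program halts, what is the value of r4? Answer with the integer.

  step pc=0: and  r2, r2, r3  regs=(0,13,14,15,6,14,12)
  step pc=1: beq  r4, r0, L5  cond=F  regs=(0,13,14,15,6,14,12)
  step pc=2: ori   r3, r2, 0  regs=(0,13,14,14,6,14,12)
  step pc=3: nor  r3, r4, r2  regs=(0,13,14,65521,6,14,12)
  step pc=4: bne  r4, r3, L9  cond=T  regs=(0,13,14,65521,6,14,12)
  step pc=5: slt  r4, r3, r2  regs=(0,13,14,65521,0,14,12)

0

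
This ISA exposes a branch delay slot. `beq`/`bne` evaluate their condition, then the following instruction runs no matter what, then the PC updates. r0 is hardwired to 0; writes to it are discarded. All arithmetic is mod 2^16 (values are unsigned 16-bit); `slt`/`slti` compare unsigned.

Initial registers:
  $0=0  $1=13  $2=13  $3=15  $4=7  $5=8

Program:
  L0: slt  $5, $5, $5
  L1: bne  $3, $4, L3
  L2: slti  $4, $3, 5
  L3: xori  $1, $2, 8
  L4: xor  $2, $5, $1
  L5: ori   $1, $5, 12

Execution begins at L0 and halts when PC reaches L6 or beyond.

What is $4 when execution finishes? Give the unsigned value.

PC=0  slt  $5, $5, $5        | $0=0 $1=13 $2=13 $3=15 $4=7 $5=0
PC=1  bne  $3, $4, L3        | $0=0 $1=13 $2=13 $3=15 $4=7 $5=0  [TAKEN]
PC=2  slti  $4, $3, 5        | $0=0 $1=13 $2=13 $3=15 $4=0 $5=0
PC=3  xori  $1, $2, 8        | $0=0 $1=5 $2=13 $3=15 $4=0 $5=0
PC=4  xor  $2, $5, $1        | $0=0 $1=5 $2=5 $3=15 $4=0 $5=0
PC=5  ori   $1, $5, 12       | $0=0 $1=12 $2=5 $3=15 $4=0 $5=0

0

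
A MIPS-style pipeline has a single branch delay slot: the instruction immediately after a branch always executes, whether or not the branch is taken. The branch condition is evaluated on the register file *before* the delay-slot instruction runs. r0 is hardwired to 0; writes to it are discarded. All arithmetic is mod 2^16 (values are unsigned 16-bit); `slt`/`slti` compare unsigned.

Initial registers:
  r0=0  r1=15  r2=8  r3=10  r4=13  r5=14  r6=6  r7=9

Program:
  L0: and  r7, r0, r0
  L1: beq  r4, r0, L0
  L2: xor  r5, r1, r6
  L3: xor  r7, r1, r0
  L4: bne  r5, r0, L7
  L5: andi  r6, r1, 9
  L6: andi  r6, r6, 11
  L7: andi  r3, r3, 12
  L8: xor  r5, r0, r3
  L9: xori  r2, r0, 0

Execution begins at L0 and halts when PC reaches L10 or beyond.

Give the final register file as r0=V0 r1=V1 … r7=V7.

  step pc=0: and  r7, r0, r0  regs=(0,15,8,10,13,14,6,0)
  step pc=1: beq  r4, r0, L0  cond=F  regs=(0,15,8,10,13,14,6,0)
  step pc=2: xor  r5, r1, r6  regs=(0,15,8,10,13,9,6,0)
  step pc=3: xor  r7, r1, r0  regs=(0,15,8,10,13,9,6,15)
  step pc=4: bne  r5, r0, L7  cond=T  regs=(0,15,8,10,13,9,6,15)
  step pc=5: andi  r6, r1, 9  regs=(0,15,8,10,13,9,9,15)
  step pc=7: andi  r3, r3, 12  regs=(0,15,8,8,13,9,9,15)
  step pc=8: xor  r5, r0, r3  regs=(0,15,8,8,13,8,9,15)
  step pc=9: xori  r2, r0, 0  regs=(0,15,0,8,13,8,9,15)

r0=0 r1=15 r2=0 r3=8 r4=13 r5=8 r6=9 r7=15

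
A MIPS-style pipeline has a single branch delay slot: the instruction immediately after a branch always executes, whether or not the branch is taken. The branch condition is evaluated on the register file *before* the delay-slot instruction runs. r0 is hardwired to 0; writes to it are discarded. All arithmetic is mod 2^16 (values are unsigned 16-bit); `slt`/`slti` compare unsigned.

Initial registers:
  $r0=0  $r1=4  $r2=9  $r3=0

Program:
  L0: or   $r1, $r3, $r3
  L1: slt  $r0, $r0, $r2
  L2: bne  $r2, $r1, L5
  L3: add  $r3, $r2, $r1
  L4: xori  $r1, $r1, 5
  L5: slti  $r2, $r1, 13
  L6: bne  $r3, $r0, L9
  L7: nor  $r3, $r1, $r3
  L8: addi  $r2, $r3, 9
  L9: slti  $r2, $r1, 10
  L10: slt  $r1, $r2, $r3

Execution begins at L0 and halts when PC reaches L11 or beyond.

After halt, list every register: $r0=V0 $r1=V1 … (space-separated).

$r0=0 $r1=1 $r2=1 $r3=65526

#0 or   $r1, $r3, $r3 ; 0/0/9/0
#1 slt  $r0, $r0, $r2 ; 0/0/9/0
#2 bne  $r2, $r1, L5 ; 0/0/9/0 ; →target
#3 add  $r3, $r2, $r1 ; 0/0/9/9
#5 slti  $r2, $r1, 13 ; 0/0/1/9
#6 bne  $r3, $r0, L9 ; 0/0/1/9 ; →target
#7 nor  $r3, $r1, $r3 ; 0/0/1/65526
#9 slti  $r2, $r1, 10 ; 0/0/1/65526
#10 slt  $r1, $r2, $r3 ; 0/1/1/65526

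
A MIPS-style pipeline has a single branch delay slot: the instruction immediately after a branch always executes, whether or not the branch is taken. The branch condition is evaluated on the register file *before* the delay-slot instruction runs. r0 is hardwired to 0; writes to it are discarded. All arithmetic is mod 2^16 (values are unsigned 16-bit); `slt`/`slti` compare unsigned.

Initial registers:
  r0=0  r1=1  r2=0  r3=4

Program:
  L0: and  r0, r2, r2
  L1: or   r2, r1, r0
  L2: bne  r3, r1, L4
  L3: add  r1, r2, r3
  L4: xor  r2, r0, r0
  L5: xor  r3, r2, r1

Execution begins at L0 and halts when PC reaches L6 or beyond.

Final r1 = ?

  step pc=0: and  r0, r2, r2  regs=(0,1,0,4)
  step pc=1: or   r2, r1, r0  regs=(0,1,1,4)
  step pc=2: bne  r3, r1, L4  cond=T  regs=(0,1,1,4)
  step pc=3: add  r1, r2, r3  regs=(0,5,1,4)
  step pc=4: xor  r2, r0, r0  regs=(0,5,0,4)
  step pc=5: xor  r3, r2, r1  regs=(0,5,0,5)

5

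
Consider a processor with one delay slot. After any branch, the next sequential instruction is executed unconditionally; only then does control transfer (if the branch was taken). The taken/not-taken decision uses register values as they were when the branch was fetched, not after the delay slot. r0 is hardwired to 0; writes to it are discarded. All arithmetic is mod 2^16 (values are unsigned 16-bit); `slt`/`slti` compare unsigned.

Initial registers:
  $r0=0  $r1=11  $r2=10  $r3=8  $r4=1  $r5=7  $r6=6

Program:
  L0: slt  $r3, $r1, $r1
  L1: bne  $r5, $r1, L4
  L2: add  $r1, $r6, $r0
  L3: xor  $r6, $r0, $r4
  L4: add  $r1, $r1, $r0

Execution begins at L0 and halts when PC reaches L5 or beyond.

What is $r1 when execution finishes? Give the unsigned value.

6

  step pc=0: slt  $r3, $r1, $r1  regs=(0,11,10,0,1,7,6)
  step pc=1: bne  $r5, $r1, L4  cond=T  regs=(0,11,10,0,1,7,6)
  step pc=2: add  $r1, $r6, $r0  regs=(0,6,10,0,1,7,6)
  step pc=4: add  $r1, $r1, $r0  regs=(0,6,10,0,1,7,6)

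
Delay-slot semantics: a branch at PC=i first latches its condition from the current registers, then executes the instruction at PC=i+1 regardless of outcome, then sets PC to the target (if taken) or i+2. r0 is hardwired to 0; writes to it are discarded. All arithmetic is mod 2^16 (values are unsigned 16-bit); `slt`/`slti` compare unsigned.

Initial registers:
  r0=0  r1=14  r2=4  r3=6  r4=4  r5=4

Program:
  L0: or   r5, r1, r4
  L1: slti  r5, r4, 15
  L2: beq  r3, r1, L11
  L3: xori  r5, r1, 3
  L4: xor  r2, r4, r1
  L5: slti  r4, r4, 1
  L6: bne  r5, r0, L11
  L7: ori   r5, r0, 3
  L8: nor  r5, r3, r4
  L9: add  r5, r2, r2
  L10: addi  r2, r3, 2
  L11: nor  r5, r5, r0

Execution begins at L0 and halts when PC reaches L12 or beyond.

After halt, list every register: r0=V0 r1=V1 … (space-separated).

r0=0 r1=14 r2=10 r3=6 r4=0 r5=65532

  step pc=0: or   r5, r1, r4  regs=(0,14,4,6,4,14)
  step pc=1: slti  r5, r4, 15  regs=(0,14,4,6,4,1)
  step pc=2: beq  r3, r1, L11  cond=F  regs=(0,14,4,6,4,1)
  step pc=3: xori  r5, r1, 3  regs=(0,14,4,6,4,13)
  step pc=4: xor  r2, r4, r1  regs=(0,14,10,6,4,13)
  step pc=5: slti  r4, r4, 1  regs=(0,14,10,6,0,13)
  step pc=6: bne  r5, r0, L11  cond=T  regs=(0,14,10,6,0,13)
  step pc=7: ori   r5, r0, 3  regs=(0,14,10,6,0,3)
  step pc=11: nor  r5, r5, r0  regs=(0,14,10,6,0,65532)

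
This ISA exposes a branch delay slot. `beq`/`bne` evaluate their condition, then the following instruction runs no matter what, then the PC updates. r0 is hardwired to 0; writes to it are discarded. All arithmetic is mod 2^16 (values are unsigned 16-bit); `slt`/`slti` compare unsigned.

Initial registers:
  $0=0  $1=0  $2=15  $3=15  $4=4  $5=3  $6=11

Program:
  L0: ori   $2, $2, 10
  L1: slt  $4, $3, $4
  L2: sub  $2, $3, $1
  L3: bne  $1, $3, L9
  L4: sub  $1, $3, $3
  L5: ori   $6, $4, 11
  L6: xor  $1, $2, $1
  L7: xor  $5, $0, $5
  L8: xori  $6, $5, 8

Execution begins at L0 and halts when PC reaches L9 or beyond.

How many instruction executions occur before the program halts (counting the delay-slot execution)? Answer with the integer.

5

  step pc=0: ori   $2, $2, 10  regs=(0,0,15,15,4,3,11)
  step pc=1: slt  $4, $3, $4  regs=(0,0,15,15,0,3,11)
  step pc=2: sub  $2, $3, $1  regs=(0,0,15,15,0,3,11)
  step pc=3: bne  $1, $3, L9  cond=T  regs=(0,0,15,15,0,3,11)
  step pc=4: sub  $1, $3, $3  regs=(0,0,15,15,0,3,11)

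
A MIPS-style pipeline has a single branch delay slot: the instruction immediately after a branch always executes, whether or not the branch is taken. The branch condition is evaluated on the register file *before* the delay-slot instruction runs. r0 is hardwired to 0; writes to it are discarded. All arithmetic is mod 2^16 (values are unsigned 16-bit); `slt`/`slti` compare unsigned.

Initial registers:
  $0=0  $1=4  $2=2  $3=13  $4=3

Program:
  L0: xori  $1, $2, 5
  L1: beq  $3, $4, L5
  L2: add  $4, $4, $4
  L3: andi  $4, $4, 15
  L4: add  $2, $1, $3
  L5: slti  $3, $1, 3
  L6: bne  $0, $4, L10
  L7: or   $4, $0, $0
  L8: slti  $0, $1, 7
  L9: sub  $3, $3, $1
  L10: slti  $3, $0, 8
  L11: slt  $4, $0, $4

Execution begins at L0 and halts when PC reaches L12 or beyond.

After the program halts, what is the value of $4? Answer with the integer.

PC=0  xori  $1, $2, 5        | $0=0 $1=7 $2=2 $3=13 $4=3
PC=1  beq  $3, $4, L5        | $0=0 $1=7 $2=2 $3=13 $4=3  [not taken]
PC=2  add  $4, $4, $4        | $0=0 $1=7 $2=2 $3=13 $4=6
PC=3  andi  $4, $4, 15       | $0=0 $1=7 $2=2 $3=13 $4=6
PC=4  add  $2, $1, $3        | $0=0 $1=7 $2=20 $3=13 $4=6
PC=5  slti  $3, $1, 3        | $0=0 $1=7 $2=20 $3=0 $4=6
PC=6  bne  $0, $4, L10       | $0=0 $1=7 $2=20 $3=0 $4=6  [TAKEN]
PC=7  or   $4, $0, $0        | $0=0 $1=7 $2=20 $3=0 $4=0
PC=10 slti  $3, $0, 8        | $0=0 $1=7 $2=20 $3=1 $4=0
PC=11 slt  $4, $0, $4        | $0=0 $1=7 $2=20 $3=1 $4=0

0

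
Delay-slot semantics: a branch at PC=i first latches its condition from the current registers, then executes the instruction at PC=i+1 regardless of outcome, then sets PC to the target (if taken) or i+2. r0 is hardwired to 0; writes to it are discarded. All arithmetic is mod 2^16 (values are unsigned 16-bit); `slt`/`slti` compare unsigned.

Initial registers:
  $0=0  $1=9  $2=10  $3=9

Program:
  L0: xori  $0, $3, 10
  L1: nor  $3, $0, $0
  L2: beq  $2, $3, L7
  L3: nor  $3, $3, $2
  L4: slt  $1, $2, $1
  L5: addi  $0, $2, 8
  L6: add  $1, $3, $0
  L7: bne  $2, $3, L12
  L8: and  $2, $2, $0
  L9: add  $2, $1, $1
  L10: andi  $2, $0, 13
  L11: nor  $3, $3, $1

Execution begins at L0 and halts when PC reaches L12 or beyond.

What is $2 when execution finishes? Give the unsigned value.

[0] xori  $0, $3, 10  →  {$0:0, $1:9, $2:10, $3:9}
[1] nor  $3, $0, $0  →  {$0:0, $1:9, $2:10, $3:65535}
[2] beq  $2, $3, L7  →  {$0:0, $1:9, $2:10, $3:65535}  ⟨branch fallthrough⟩
[3] nor  $3, $3, $2  →  {$0:0, $1:9, $2:10, $3:0}
[4] slt  $1, $2, $1  →  {$0:0, $1:0, $2:10, $3:0}
[5] addi  $0, $2, 8  →  {$0:0, $1:0, $2:10, $3:0}
[6] add  $1, $3, $0  →  {$0:0, $1:0, $2:10, $3:0}
[7] bne  $2, $3, L12  →  {$0:0, $1:0, $2:10, $3:0}  ⟨branch taken⟩
[8] and  $2, $2, $0  →  {$0:0, $1:0, $2:0, $3:0}

0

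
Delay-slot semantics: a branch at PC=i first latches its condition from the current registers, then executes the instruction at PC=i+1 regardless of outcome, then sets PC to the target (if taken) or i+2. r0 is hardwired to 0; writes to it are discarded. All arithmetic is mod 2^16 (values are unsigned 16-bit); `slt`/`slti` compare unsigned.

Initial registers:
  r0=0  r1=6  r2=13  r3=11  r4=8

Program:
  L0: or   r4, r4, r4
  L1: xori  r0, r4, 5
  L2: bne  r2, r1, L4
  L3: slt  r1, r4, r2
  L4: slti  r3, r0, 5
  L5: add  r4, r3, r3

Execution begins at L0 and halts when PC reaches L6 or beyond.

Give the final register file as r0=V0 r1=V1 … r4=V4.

#0 or   r4, r4, r4 ; 0/6/13/11/8
#1 xori  r0, r4, 5 ; 0/6/13/11/8
#2 bne  r2, r1, L4 ; 0/6/13/11/8 ; →target
#3 slt  r1, r4, r2 ; 0/1/13/11/8
#4 slti  r3, r0, 5 ; 0/1/13/1/8
#5 add  r4, r3, r3 ; 0/1/13/1/2

r0=0 r1=1 r2=13 r3=1 r4=2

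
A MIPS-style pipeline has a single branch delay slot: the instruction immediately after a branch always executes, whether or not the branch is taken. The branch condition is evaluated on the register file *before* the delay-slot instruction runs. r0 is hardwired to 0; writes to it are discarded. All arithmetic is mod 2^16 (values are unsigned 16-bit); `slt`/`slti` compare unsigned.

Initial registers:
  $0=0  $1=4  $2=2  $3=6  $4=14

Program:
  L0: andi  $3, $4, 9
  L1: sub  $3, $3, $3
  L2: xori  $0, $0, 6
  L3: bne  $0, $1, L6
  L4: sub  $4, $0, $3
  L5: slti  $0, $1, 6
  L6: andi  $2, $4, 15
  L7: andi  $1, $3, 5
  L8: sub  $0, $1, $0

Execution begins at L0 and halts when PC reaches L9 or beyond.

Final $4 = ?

0

[0] andi  $3, $4, 9  →  {$0:0, $1:4, $2:2, $3:8, $4:14}
[1] sub  $3, $3, $3  →  {$0:0, $1:4, $2:2, $3:0, $4:14}
[2] xori  $0, $0, 6  →  {$0:0, $1:4, $2:2, $3:0, $4:14}
[3] bne  $0, $1, L6  →  {$0:0, $1:4, $2:2, $3:0, $4:14}  ⟨branch taken⟩
[4] sub  $4, $0, $3  →  {$0:0, $1:4, $2:2, $3:0, $4:0}
[6] andi  $2, $4, 15  →  {$0:0, $1:4, $2:0, $3:0, $4:0}
[7] andi  $1, $3, 5  →  {$0:0, $1:0, $2:0, $3:0, $4:0}
[8] sub  $0, $1, $0  →  {$0:0, $1:0, $2:0, $3:0, $4:0}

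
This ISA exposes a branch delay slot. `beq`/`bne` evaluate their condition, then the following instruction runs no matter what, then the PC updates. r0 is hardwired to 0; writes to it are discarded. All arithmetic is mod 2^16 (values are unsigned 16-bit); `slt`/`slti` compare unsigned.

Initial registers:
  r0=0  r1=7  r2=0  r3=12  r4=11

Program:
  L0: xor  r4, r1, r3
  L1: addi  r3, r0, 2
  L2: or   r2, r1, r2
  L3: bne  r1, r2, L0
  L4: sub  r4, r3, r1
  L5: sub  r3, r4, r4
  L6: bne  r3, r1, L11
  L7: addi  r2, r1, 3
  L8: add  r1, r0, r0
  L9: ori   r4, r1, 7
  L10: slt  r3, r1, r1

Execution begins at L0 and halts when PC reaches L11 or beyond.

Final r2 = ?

[0] xor  r4, r1, r3  →  {r0:0, r1:7, r2:0, r3:12, r4:11}
[1] addi  r3, r0, 2  →  {r0:0, r1:7, r2:0, r3:2, r4:11}
[2] or   r2, r1, r2  →  {r0:0, r1:7, r2:7, r3:2, r4:11}
[3] bne  r1, r2, L0  →  {r0:0, r1:7, r2:7, r3:2, r4:11}  ⟨branch fallthrough⟩
[4] sub  r4, r3, r1  →  {r0:0, r1:7, r2:7, r3:2, r4:65531}
[5] sub  r3, r4, r4  →  {r0:0, r1:7, r2:7, r3:0, r4:65531}
[6] bne  r3, r1, L11  →  {r0:0, r1:7, r2:7, r3:0, r4:65531}  ⟨branch taken⟩
[7] addi  r2, r1, 3  →  {r0:0, r1:7, r2:10, r3:0, r4:65531}

10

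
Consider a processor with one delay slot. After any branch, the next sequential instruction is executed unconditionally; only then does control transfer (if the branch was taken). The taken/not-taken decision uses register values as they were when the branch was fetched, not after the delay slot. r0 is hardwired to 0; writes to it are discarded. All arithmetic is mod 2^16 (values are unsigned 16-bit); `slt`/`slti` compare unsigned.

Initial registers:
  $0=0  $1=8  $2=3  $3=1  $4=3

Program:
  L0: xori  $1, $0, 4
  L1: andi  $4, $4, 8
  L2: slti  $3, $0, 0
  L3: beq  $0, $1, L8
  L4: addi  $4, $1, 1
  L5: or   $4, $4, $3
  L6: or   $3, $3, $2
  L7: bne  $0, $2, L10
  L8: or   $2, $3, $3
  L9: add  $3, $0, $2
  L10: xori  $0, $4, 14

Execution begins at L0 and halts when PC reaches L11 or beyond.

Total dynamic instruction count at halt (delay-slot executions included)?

  step pc=0: xori  $1, $0, 4  regs=(0,4,3,1,3)
  step pc=1: andi  $4, $4, 8  regs=(0,4,3,1,0)
  step pc=2: slti  $3, $0, 0  regs=(0,4,3,0,0)
  step pc=3: beq  $0, $1, L8  cond=F  regs=(0,4,3,0,0)
  step pc=4: addi  $4, $1, 1  regs=(0,4,3,0,5)
  step pc=5: or   $4, $4, $3  regs=(0,4,3,0,5)
  step pc=6: or   $3, $3, $2  regs=(0,4,3,3,5)
  step pc=7: bne  $0, $2, L10  cond=T  regs=(0,4,3,3,5)
  step pc=8: or   $2, $3, $3  regs=(0,4,3,3,5)
  step pc=10: xori  $0, $4, 14  regs=(0,4,3,3,5)

10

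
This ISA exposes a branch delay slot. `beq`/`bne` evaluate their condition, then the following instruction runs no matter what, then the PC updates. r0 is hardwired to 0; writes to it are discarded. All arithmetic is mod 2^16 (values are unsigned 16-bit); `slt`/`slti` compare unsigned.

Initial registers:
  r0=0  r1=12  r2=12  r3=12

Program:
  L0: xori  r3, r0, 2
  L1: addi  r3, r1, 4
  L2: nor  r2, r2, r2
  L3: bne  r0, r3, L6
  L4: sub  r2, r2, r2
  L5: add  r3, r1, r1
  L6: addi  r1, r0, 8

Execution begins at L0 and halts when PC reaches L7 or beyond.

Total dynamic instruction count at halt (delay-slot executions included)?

[0] xori  r3, r0, 2  →  {r0:0, r1:12, r2:12, r3:2}
[1] addi  r3, r1, 4  →  {r0:0, r1:12, r2:12, r3:16}
[2] nor  r2, r2, r2  →  {r0:0, r1:12, r2:65523, r3:16}
[3] bne  r0, r3, L6  →  {r0:0, r1:12, r2:65523, r3:16}  ⟨branch taken⟩
[4] sub  r2, r2, r2  →  {r0:0, r1:12, r2:0, r3:16}
[6] addi  r1, r0, 8  →  {r0:0, r1:8, r2:0, r3:16}

6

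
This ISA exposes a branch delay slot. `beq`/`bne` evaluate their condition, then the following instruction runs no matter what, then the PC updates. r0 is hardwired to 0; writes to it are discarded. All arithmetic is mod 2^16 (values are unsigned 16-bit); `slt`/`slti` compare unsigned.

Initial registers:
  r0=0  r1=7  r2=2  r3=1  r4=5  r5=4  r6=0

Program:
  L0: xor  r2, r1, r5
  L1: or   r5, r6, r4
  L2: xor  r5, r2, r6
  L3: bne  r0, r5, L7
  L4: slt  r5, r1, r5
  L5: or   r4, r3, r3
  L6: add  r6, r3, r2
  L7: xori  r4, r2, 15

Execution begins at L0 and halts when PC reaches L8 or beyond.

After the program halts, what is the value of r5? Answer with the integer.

  step pc=0: xor  r2, r1, r5  regs=(0,7,3,1,5,4,0)
  step pc=1: or   r5, r6, r4  regs=(0,7,3,1,5,5,0)
  step pc=2: xor  r5, r2, r6  regs=(0,7,3,1,5,3,0)
  step pc=3: bne  r0, r5, L7  cond=T  regs=(0,7,3,1,5,3,0)
  step pc=4: slt  r5, r1, r5  regs=(0,7,3,1,5,0,0)
  step pc=7: xori  r4, r2, 15  regs=(0,7,3,1,12,0,0)

0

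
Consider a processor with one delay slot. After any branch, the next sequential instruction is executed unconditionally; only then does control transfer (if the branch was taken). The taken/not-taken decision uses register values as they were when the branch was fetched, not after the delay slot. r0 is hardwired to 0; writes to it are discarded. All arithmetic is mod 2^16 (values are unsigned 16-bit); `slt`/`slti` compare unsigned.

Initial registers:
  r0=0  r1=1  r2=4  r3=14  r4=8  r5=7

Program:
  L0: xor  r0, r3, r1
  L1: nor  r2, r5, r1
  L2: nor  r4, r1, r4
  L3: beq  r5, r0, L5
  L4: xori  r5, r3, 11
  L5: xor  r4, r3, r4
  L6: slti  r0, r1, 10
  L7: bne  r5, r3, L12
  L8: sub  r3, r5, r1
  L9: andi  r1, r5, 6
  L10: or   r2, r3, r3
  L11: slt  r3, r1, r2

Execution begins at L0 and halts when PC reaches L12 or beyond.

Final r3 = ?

#0 xor  r0, r3, r1 ; 0/1/4/14/8/7
#1 nor  r2, r5, r1 ; 0/1/65528/14/8/7
#2 nor  r4, r1, r4 ; 0/1/65528/14/65526/7
#3 beq  r5, r0, L5 ; 0/1/65528/14/65526/7 ; →fallthru
#4 xori  r5, r3, 11 ; 0/1/65528/14/65526/5
#5 xor  r4, r3, r4 ; 0/1/65528/14/65528/5
#6 slti  r0, r1, 10 ; 0/1/65528/14/65528/5
#7 bne  r5, r3, L12 ; 0/1/65528/14/65528/5 ; →target
#8 sub  r3, r5, r1 ; 0/1/65528/4/65528/5

4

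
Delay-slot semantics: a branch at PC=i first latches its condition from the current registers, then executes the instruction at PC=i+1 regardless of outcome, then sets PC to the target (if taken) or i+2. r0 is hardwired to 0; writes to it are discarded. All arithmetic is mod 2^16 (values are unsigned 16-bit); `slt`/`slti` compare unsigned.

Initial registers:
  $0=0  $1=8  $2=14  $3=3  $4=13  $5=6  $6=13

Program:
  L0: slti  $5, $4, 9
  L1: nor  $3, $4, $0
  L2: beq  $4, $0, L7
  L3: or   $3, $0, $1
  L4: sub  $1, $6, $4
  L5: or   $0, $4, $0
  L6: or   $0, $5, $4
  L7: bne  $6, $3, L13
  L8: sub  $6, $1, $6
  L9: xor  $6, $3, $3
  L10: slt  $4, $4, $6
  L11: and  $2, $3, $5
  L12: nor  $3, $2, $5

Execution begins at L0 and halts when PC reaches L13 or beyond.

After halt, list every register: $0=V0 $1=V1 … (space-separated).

$0=0 $1=0 $2=14 $3=8 $4=13 $5=0 $6=65523

[0] slti  $5, $4, 9  →  {$0:0, $1:8, $2:14, $3:3, $4:13, $5:0, $6:13}
[1] nor  $3, $4, $0  →  {$0:0, $1:8, $2:14, $3:65522, $4:13, $5:0, $6:13}
[2] beq  $4, $0, L7  →  {$0:0, $1:8, $2:14, $3:65522, $4:13, $5:0, $6:13}  ⟨branch fallthrough⟩
[3] or   $3, $0, $1  →  {$0:0, $1:8, $2:14, $3:8, $4:13, $5:0, $6:13}
[4] sub  $1, $6, $4  →  {$0:0, $1:0, $2:14, $3:8, $4:13, $5:0, $6:13}
[5] or   $0, $4, $0  →  {$0:0, $1:0, $2:14, $3:8, $4:13, $5:0, $6:13}
[6] or   $0, $5, $4  →  {$0:0, $1:0, $2:14, $3:8, $4:13, $5:0, $6:13}
[7] bne  $6, $3, L13  →  {$0:0, $1:0, $2:14, $3:8, $4:13, $5:0, $6:13}  ⟨branch taken⟩
[8] sub  $6, $1, $6  →  {$0:0, $1:0, $2:14, $3:8, $4:13, $5:0, $6:65523}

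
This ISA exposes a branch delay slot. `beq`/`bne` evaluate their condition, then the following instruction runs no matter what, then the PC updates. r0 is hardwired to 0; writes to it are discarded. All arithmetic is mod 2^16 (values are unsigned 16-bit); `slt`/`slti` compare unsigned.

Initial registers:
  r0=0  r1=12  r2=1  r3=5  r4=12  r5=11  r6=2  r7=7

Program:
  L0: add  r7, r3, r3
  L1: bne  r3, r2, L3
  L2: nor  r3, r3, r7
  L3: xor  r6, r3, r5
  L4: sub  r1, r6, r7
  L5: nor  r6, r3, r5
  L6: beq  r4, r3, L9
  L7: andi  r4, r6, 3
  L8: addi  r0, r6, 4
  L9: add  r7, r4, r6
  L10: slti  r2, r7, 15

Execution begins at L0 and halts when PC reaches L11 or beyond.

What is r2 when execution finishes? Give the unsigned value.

1

#0 add  r7, r3, r3 ; 0/12/1/5/12/11/2/10
#1 bne  r3, r2, L3 ; 0/12/1/5/12/11/2/10 ; →target
#2 nor  r3, r3, r7 ; 0/12/1/65520/12/11/2/10
#3 xor  r6, r3, r5 ; 0/12/1/65520/12/11/65531/10
#4 sub  r1, r6, r7 ; 0/65521/1/65520/12/11/65531/10
#5 nor  r6, r3, r5 ; 0/65521/1/65520/12/11/4/10
#6 beq  r4, r3, L9 ; 0/65521/1/65520/12/11/4/10 ; →fallthru
#7 andi  r4, r6, 3 ; 0/65521/1/65520/0/11/4/10
#8 addi  r0, r6, 4 ; 0/65521/1/65520/0/11/4/10
#9 add  r7, r4, r6 ; 0/65521/1/65520/0/11/4/4
#10 slti  r2, r7, 15 ; 0/65521/1/65520/0/11/4/4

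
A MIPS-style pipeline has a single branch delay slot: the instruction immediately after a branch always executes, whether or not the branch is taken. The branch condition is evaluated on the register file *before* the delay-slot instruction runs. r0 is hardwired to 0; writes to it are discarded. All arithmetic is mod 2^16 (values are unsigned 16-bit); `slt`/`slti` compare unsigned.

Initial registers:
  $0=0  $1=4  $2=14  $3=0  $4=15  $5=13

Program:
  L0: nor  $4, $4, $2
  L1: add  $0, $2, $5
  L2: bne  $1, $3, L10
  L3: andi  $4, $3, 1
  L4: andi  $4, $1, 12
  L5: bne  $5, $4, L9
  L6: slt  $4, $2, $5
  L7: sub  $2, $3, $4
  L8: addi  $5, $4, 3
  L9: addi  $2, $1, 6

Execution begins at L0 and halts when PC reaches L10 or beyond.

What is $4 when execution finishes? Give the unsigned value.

0

#0 nor  $4, $4, $2 ; 0/4/14/0/65520/13
#1 add  $0, $2, $5 ; 0/4/14/0/65520/13
#2 bne  $1, $3, L10 ; 0/4/14/0/65520/13 ; →target
#3 andi  $4, $3, 1 ; 0/4/14/0/0/13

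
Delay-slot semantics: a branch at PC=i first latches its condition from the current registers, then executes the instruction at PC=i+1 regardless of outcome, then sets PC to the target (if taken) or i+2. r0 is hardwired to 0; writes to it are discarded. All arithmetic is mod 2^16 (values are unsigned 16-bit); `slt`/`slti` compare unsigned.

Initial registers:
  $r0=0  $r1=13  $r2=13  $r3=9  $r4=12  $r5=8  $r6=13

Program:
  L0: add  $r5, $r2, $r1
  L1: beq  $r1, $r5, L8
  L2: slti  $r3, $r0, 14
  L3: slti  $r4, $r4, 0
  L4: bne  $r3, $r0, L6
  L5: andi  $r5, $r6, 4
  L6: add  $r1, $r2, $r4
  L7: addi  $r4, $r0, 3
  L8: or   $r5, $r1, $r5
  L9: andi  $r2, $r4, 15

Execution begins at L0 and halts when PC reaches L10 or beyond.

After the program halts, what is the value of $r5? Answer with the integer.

  step pc=0: add  $r5, $r2, $r1  regs=(0,13,13,9,12,26,13)
  step pc=1: beq  $r1, $r5, L8  cond=F  regs=(0,13,13,9,12,26,13)
  step pc=2: slti  $r3, $r0, 14  regs=(0,13,13,1,12,26,13)
  step pc=3: slti  $r4, $r4, 0  regs=(0,13,13,1,0,26,13)
  step pc=4: bne  $r3, $r0, L6  cond=T  regs=(0,13,13,1,0,26,13)
  step pc=5: andi  $r5, $r6, 4  regs=(0,13,13,1,0,4,13)
  step pc=6: add  $r1, $r2, $r4  regs=(0,13,13,1,0,4,13)
  step pc=7: addi  $r4, $r0, 3  regs=(0,13,13,1,3,4,13)
  step pc=8: or   $r5, $r1, $r5  regs=(0,13,13,1,3,13,13)
  step pc=9: andi  $r2, $r4, 15  regs=(0,13,3,1,3,13,13)

13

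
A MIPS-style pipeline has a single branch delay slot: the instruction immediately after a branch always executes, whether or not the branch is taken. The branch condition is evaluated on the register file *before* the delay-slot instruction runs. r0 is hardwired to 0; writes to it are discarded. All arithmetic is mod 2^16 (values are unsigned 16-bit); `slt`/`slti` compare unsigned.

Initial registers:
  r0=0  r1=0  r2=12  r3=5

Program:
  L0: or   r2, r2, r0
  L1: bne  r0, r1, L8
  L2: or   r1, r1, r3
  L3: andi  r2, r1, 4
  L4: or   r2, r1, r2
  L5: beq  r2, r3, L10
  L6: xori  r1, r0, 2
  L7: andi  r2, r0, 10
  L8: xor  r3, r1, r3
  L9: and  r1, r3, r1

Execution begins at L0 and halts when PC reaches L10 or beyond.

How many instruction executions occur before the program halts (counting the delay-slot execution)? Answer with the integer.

[0] or   r2, r2, r0  →  {r0:0, r1:0, r2:12, r3:5}
[1] bne  r0, r1, L8  →  {r0:0, r1:0, r2:12, r3:5}  ⟨branch fallthrough⟩
[2] or   r1, r1, r3  →  {r0:0, r1:5, r2:12, r3:5}
[3] andi  r2, r1, 4  →  {r0:0, r1:5, r2:4, r3:5}
[4] or   r2, r1, r2  →  {r0:0, r1:5, r2:5, r3:5}
[5] beq  r2, r3, L10  →  {r0:0, r1:5, r2:5, r3:5}  ⟨branch taken⟩
[6] xori  r1, r0, 2  →  {r0:0, r1:2, r2:5, r3:5}

7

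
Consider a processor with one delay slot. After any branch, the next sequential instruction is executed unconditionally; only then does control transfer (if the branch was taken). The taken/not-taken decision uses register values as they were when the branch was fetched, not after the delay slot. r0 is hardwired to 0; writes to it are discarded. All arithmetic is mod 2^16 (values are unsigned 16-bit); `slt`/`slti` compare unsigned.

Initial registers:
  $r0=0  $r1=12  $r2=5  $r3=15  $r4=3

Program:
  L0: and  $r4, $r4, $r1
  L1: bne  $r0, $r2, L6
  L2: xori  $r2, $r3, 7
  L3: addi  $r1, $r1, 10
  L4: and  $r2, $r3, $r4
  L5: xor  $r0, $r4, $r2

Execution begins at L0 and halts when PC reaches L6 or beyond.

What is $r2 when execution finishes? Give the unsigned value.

8

#0 and  $r4, $r4, $r1 ; 0/12/5/15/0
#1 bne  $r0, $r2, L6 ; 0/12/5/15/0 ; →target
#2 xori  $r2, $r3, 7 ; 0/12/8/15/0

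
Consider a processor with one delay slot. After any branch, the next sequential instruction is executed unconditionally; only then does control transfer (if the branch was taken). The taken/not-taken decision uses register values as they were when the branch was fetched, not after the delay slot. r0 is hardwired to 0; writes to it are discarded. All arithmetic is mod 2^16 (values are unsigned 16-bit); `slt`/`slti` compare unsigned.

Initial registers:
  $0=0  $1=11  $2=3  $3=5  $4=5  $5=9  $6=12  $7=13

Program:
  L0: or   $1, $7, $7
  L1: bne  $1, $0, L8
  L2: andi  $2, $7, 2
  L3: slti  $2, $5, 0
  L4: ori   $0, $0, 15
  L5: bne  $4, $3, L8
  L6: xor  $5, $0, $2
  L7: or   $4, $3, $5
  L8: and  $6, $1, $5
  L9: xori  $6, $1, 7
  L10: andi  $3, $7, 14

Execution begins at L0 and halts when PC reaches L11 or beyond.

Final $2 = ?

[0] or   $1, $7, $7  →  {$0:0, $1:13, $2:3, $3:5, $4:5, $5:9, $6:12, $7:13}
[1] bne  $1, $0, L8  →  {$0:0, $1:13, $2:3, $3:5, $4:5, $5:9, $6:12, $7:13}  ⟨branch taken⟩
[2] andi  $2, $7, 2  →  {$0:0, $1:13, $2:0, $3:5, $4:5, $5:9, $6:12, $7:13}
[8] and  $6, $1, $5  →  {$0:0, $1:13, $2:0, $3:5, $4:5, $5:9, $6:9, $7:13}
[9] xori  $6, $1, 7  →  {$0:0, $1:13, $2:0, $3:5, $4:5, $5:9, $6:10, $7:13}
[10] andi  $3, $7, 14  →  {$0:0, $1:13, $2:0, $3:12, $4:5, $5:9, $6:10, $7:13}

0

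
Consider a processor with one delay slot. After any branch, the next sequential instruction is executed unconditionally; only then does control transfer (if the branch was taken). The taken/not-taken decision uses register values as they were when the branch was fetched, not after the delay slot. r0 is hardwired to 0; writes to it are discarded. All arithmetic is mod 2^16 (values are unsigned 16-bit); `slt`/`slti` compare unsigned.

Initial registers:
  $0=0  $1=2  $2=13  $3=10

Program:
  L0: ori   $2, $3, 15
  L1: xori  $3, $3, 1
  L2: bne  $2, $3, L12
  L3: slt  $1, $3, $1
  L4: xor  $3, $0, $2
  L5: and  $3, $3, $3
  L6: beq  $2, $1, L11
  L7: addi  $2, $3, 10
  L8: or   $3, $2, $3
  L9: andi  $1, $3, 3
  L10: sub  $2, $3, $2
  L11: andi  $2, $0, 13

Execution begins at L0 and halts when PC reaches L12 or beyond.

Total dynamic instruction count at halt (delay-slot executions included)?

#0 ori   $2, $3, 15 ; 0/2/15/10
#1 xori  $3, $3, 1 ; 0/2/15/11
#2 bne  $2, $3, L12 ; 0/2/15/11 ; →target
#3 slt  $1, $3, $1 ; 0/0/15/11

4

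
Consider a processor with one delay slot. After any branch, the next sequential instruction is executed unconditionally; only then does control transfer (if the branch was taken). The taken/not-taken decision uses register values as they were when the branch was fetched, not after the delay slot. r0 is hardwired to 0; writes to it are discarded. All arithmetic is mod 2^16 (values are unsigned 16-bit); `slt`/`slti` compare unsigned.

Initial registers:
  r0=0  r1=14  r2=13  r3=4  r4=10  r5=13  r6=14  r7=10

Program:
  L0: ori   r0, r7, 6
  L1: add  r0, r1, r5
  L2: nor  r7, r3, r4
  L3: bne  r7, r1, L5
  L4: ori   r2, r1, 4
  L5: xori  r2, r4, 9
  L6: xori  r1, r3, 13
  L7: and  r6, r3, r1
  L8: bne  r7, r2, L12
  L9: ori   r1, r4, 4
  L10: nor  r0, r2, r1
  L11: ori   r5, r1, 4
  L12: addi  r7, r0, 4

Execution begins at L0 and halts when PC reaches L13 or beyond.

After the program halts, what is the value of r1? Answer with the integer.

14

[0] ori   r0, r7, 6  →  {r0:0, r1:14, r2:13, r3:4, r4:10, r5:13, r6:14, r7:10}
[1] add  r0, r1, r5  →  {r0:0, r1:14, r2:13, r3:4, r4:10, r5:13, r6:14, r7:10}
[2] nor  r7, r3, r4  →  {r0:0, r1:14, r2:13, r3:4, r4:10, r5:13, r6:14, r7:65521}
[3] bne  r7, r1, L5  →  {r0:0, r1:14, r2:13, r3:4, r4:10, r5:13, r6:14, r7:65521}  ⟨branch taken⟩
[4] ori   r2, r1, 4  →  {r0:0, r1:14, r2:14, r3:4, r4:10, r5:13, r6:14, r7:65521}
[5] xori  r2, r4, 9  →  {r0:0, r1:14, r2:3, r3:4, r4:10, r5:13, r6:14, r7:65521}
[6] xori  r1, r3, 13  →  {r0:0, r1:9, r2:3, r3:4, r4:10, r5:13, r6:14, r7:65521}
[7] and  r6, r3, r1  →  {r0:0, r1:9, r2:3, r3:4, r4:10, r5:13, r6:0, r7:65521}
[8] bne  r7, r2, L12  →  {r0:0, r1:9, r2:3, r3:4, r4:10, r5:13, r6:0, r7:65521}  ⟨branch taken⟩
[9] ori   r1, r4, 4  →  {r0:0, r1:14, r2:3, r3:4, r4:10, r5:13, r6:0, r7:65521}
[12] addi  r7, r0, 4  →  {r0:0, r1:14, r2:3, r3:4, r4:10, r5:13, r6:0, r7:4}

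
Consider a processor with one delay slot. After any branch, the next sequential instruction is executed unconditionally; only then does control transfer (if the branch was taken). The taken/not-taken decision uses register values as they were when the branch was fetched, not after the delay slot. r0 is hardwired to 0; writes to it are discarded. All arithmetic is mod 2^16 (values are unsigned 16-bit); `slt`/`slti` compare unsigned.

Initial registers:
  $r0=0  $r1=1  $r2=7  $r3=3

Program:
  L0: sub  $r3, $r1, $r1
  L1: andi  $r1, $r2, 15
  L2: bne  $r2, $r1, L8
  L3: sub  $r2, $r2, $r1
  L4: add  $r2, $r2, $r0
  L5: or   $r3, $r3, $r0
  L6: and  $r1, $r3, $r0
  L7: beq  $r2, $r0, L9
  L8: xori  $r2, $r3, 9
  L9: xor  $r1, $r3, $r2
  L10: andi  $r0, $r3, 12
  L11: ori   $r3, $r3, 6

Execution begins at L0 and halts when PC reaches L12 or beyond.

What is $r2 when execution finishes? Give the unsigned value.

[0] sub  $r3, $r1, $r1  →  {$r0:0, $r1:1, $r2:7, $r3:0}
[1] andi  $r1, $r2, 15  →  {$r0:0, $r1:7, $r2:7, $r3:0}
[2] bne  $r2, $r1, L8  →  {$r0:0, $r1:7, $r2:7, $r3:0}  ⟨branch fallthrough⟩
[3] sub  $r2, $r2, $r1  →  {$r0:0, $r1:7, $r2:0, $r3:0}
[4] add  $r2, $r2, $r0  →  {$r0:0, $r1:7, $r2:0, $r3:0}
[5] or   $r3, $r3, $r0  →  {$r0:0, $r1:7, $r2:0, $r3:0}
[6] and  $r1, $r3, $r0  →  {$r0:0, $r1:0, $r2:0, $r3:0}
[7] beq  $r2, $r0, L9  →  {$r0:0, $r1:0, $r2:0, $r3:0}  ⟨branch taken⟩
[8] xori  $r2, $r3, 9  →  {$r0:0, $r1:0, $r2:9, $r3:0}
[9] xor  $r1, $r3, $r2  →  {$r0:0, $r1:9, $r2:9, $r3:0}
[10] andi  $r0, $r3, 12  →  {$r0:0, $r1:9, $r2:9, $r3:0}
[11] ori   $r3, $r3, 6  →  {$r0:0, $r1:9, $r2:9, $r3:6}

9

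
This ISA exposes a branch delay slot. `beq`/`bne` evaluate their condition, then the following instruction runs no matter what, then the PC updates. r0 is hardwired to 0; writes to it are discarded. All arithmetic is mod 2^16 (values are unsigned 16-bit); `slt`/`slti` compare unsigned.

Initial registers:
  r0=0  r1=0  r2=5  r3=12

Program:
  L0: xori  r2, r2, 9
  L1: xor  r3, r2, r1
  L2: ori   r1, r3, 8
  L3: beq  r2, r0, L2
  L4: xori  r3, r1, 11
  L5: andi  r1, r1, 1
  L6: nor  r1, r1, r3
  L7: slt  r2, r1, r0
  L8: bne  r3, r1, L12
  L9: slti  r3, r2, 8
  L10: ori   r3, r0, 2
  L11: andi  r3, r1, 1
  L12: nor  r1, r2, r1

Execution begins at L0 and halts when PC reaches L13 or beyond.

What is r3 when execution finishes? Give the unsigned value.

[0] xori  r2, r2, 9  →  {r0:0, r1:0, r2:12, r3:12}
[1] xor  r3, r2, r1  →  {r0:0, r1:0, r2:12, r3:12}
[2] ori   r1, r3, 8  →  {r0:0, r1:12, r2:12, r3:12}
[3] beq  r2, r0, L2  →  {r0:0, r1:12, r2:12, r3:12}  ⟨branch fallthrough⟩
[4] xori  r3, r1, 11  →  {r0:0, r1:12, r2:12, r3:7}
[5] andi  r1, r1, 1  →  {r0:0, r1:0, r2:12, r3:7}
[6] nor  r1, r1, r3  →  {r0:0, r1:65528, r2:12, r3:7}
[7] slt  r2, r1, r0  →  {r0:0, r1:65528, r2:0, r3:7}
[8] bne  r3, r1, L12  →  {r0:0, r1:65528, r2:0, r3:7}  ⟨branch taken⟩
[9] slti  r3, r2, 8  →  {r0:0, r1:65528, r2:0, r3:1}
[12] nor  r1, r2, r1  →  {r0:0, r1:7, r2:0, r3:1}

1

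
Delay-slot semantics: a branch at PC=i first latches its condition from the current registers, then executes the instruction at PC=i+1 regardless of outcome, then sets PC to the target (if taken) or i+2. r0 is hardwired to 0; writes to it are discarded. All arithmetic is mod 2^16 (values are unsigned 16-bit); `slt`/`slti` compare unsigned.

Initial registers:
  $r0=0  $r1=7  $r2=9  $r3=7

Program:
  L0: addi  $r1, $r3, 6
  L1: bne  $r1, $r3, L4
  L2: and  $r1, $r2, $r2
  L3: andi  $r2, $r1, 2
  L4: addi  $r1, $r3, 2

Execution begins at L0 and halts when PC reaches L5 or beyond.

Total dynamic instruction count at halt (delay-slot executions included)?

[0] addi  $r1, $r3, 6  →  {$r0:0, $r1:13, $r2:9, $r3:7}
[1] bne  $r1, $r3, L4  →  {$r0:0, $r1:13, $r2:9, $r3:7}  ⟨branch taken⟩
[2] and  $r1, $r2, $r2  →  {$r0:0, $r1:9, $r2:9, $r3:7}
[4] addi  $r1, $r3, 2  →  {$r0:0, $r1:9, $r2:9, $r3:7}

4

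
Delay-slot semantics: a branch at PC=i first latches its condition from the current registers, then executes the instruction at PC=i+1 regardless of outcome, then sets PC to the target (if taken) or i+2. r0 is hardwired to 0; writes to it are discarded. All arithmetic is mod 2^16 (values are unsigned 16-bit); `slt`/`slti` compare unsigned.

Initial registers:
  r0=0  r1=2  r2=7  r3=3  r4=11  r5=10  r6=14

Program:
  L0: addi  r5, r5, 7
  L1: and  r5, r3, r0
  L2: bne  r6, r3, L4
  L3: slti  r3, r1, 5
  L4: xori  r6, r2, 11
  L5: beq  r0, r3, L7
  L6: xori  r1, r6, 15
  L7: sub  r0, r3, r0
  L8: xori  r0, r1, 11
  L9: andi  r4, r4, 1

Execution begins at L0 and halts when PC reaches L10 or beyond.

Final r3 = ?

1

  step pc=0: addi  r5, r5, 7  regs=(0,2,7,3,11,17,14)
  step pc=1: and  r5, r3, r0  regs=(0,2,7,3,11,0,14)
  step pc=2: bne  r6, r3, L4  cond=T  regs=(0,2,7,3,11,0,14)
  step pc=3: slti  r3, r1, 5  regs=(0,2,7,1,11,0,14)
  step pc=4: xori  r6, r2, 11  regs=(0,2,7,1,11,0,12)
  step pc=5: beq  r0, r3, L7  cond=F  regs=(0,2,7,1,11,0,12)
  step pc=6: xori  r1, r6, 15  regs=(0,3,7,1,11,0,12)
  step pc=7: sub  r0, r3, r0  regs=(0,3,7,1,11,0,12)
  step pc=8: xori  r0, r1, 11  regs=(0,3,7,1,11,0,12)
  step pc=9: andi  r4, r4, 1  regs=(0,3,7,1,1,0,12)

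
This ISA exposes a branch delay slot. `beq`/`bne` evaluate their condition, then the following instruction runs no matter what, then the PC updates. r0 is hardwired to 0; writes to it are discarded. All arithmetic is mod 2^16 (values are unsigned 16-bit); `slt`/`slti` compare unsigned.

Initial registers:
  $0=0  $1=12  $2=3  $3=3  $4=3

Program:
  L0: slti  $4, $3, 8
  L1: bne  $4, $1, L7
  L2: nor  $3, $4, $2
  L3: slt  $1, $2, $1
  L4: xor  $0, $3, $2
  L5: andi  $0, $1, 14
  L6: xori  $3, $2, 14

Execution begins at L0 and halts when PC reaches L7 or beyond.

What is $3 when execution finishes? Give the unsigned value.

PC=0  slti  $4, $3, 8        | $0=0 $1=12 $2=3 $3=3 $4=1
PC=1  bne  $4, $1, L7        | $0=0 $1=12 $2=3 $3=3 $4=1  [TAKEN]
PC=2  nor  $3, $4, $2        | $0=0 $1=12 $2=3 $3=65532 $4=1

65532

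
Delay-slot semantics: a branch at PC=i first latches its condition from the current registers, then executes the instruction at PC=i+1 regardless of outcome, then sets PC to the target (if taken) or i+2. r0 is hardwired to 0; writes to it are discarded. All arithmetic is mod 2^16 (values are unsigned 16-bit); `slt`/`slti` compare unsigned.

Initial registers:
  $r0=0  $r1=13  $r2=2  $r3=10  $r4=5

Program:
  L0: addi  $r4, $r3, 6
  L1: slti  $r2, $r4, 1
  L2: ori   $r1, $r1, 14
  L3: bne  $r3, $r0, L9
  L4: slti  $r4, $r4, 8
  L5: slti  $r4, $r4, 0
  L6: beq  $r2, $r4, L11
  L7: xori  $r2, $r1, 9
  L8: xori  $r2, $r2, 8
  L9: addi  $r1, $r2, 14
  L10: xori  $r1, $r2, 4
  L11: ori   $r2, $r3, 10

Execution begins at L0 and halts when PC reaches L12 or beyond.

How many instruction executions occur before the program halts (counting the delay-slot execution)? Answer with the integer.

[0] addi  $r4, $r3, 6  →  {$r0:0, $r1:13, $r2:2, $r3:10, $r4:16}
[1] slti  $r2, $r4, 1  →  {$r0:0, $r1:13, $r2:0, $r3:10, $r4:16}
[2] ori   $r1, $r1, 14  →  {$r0:0, $r1:15, $r2:0, $r3:10, $r4:16}
[3] bne  $r3, $r0, L9  →  {$r0:0, $r1:15, $r2:0, $r3:10, $r4:16}  ⟨branch taken⟩
[4] slti  $r4, $r4, 8  →  {$r0:0, $r1:15, $r2:0, $r3:10, $r4:0}
[9] addi  $r1, $r2, 14  →  {$r0:0, $r1:14, $r2:0, $r3:10, $r4:0}
[10] xori  $r1, $r2, 4  →  {$r0:0, $r1:4, $r2:0, $r3:10, $r4:0}
[11] ori   $r2, $r3, 10  →  {$r0:0, $r1:4, $r2:10, $r3:10, $r4:0}

8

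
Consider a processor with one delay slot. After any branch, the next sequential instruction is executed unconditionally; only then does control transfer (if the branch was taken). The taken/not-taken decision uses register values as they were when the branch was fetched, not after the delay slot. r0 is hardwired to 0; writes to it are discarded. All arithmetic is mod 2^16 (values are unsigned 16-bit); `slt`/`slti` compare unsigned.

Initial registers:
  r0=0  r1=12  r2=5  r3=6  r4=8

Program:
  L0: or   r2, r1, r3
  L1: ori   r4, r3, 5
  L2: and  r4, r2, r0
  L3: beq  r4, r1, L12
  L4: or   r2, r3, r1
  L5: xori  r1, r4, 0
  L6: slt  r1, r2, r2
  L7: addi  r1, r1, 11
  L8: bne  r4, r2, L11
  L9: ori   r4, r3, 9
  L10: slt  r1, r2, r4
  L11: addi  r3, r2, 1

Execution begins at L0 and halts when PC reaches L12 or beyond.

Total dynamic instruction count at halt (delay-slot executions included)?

  step pc=0: or   r2, r1, r3  regs=(0,12,14,6,8)
  step pc=1: ori   r4, r3, 5  regs=(0,12,14,6,7)
  step pc=2: and  r4, r2, r0  regs=(0,12,14,6,0)
  step pc=3: beq  r4, r1, L12  cond=F  regs=(0,12,14,6,0)
  step pc=4: or   r2, r3, r1  regs=(0,12,14,6,0)
  step pc=5: xori  r1, r4, 0  regs=(0,0,14,6,0)
  step pc=6: slt  r1, r2, r2  regs=(0,0,14,6,0)
  step pc=7: addi  r1, r1, 11  regs=(0,11,14,6,0)
  step pc=8: bne  r4, r2, L11  cond=T  regs=(0,11,14,6,0)
  step pc=9: ori   r4, r3, 9  regs=(0,11,14,6,15)
  step pc=11: addi  r3, r2, 1  regs=(0,11,14,15,15)

11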